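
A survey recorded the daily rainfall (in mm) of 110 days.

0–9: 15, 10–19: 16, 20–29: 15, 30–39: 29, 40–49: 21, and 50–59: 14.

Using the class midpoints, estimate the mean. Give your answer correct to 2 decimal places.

Midpoints: 4.5, 14.5, 24.5, 34.5, 44.5, 54.5
Σfm = 15×4.5 + 16×14.5 + 15×24.5 + 29×34.5 + 21×44.5 + 14×54.5 = 3365
n = Σf = 110
Mean = 3365 / 110 = 30.5909

30.59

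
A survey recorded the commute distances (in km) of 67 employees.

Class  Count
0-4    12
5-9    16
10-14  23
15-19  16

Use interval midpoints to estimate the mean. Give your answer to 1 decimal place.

Midpoints: 2, 7, 12, 17
Σfm = 12×2 + 16×7 + 23×12 + 16×17 = 684
n = Σf = 67
Mean = 684 / 67 = 10.2090

10.2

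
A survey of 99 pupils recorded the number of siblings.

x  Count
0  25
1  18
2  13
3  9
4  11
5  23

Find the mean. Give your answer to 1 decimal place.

Values: 0, 1, 2, 3, 4, 5
Σfx = 25×0 + 18×1 + 13×2 + 9×3 + 11×4 + 23×5 = 230
n = Σf = 99
Mean = 230 / 99 = 2.3232

2.3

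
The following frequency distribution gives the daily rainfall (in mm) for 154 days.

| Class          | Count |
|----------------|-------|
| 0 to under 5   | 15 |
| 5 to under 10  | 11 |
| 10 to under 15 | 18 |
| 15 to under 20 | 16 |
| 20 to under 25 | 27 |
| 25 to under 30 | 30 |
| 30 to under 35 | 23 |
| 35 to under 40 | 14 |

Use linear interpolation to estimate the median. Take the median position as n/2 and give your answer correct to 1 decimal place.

Cumulative frequencies: 15, 26, 44, 60, 87, 117, 140, 154
n = 154; position = n/2 = 77.
This falls in the class 20 to under 25: L = 20, F = 60, f = 27, h = 5.
Median ≈ 20 + ((77 − 60) / 27) × 5 = 23.1481

23.1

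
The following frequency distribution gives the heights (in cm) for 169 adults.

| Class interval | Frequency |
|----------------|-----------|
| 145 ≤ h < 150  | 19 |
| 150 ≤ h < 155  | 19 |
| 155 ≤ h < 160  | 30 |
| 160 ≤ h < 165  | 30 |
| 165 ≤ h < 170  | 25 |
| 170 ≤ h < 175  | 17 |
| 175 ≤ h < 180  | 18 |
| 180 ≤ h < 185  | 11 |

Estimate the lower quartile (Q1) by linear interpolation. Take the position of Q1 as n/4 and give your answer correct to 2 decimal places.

Cumulative frequencies: 19, 38, 68, 98, 123, 140, 158, 169
n = 169; position = n/4 = 42.25.
This falls in the class 155 ≤ h < 160: L = 155, F = 38, f = 30, h = 5.
Lower quartile ≈ 155 + ((42.25 − 38) / 30) × 5 = 155.7083

155.71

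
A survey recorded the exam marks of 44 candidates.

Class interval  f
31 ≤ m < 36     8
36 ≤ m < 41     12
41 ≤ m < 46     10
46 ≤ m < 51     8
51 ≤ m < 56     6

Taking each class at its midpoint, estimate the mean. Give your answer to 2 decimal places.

Midpoints: 33.5, 38.5, 43.5, 48.5, 53.5
Σfm = 8×33.5 + 12×38.5 + 10×43.5 + 8×48.5 + 6×53.5 = 1874
n = Σf = 44
Mean = 1874 / 44 = 42.5909

42.59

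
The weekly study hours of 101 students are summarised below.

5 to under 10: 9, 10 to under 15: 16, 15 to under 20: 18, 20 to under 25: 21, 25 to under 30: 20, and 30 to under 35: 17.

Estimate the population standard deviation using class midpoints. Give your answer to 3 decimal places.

7.800

Midpoints: 7.5, 12.5, 17.5, 22.5, 27.5, 32.5
n = 101, Σfm = 2157.5, mean = 21.3614
Σfm² = 52231.25
Σf(m − x̄)² = Σfm² − (Σfm)²/n = 52231.25 − 2157.5²/101 = 6144.0594
Population variance = 6144.0594 / 101 = 60.8323
Standard deviation = √60.8323 = 7.7995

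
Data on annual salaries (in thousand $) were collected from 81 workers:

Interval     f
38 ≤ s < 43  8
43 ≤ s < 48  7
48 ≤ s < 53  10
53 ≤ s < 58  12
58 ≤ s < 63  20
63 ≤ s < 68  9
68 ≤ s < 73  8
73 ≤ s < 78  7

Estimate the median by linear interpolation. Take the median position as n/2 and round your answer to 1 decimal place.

58.9

Cumulative frequencies: 8, 15, 25, 37, 57, 66, 74, 81
n = 81; position = n/2 = 40.5.
This falls in the class 58 ≤ s < 63: L = 58, F = 37, f = 20, h = 5.
Median ≈ 58 + ((40.5 − 37) / 20) × 5 = 58.8750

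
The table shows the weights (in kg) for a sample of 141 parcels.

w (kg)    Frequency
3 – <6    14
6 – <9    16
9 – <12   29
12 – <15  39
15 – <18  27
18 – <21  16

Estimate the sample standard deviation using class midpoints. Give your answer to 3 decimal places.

4.364

Midpoints: 4.5, 7.5, 10.5, 13.5, 16.5, 19.5
n = 141, Σfm = 1771.5, mean = 12.5638
Σfm² = 24923.25
Σf(m − x̄)² = Σfm² − (Σfm)²/n = 24923.25 − 1771.5²/141 = 2666.4255
Sample variance = 2666.4255 / 140 = 19.0459
Standard deviation = √19.0459 = 4.3642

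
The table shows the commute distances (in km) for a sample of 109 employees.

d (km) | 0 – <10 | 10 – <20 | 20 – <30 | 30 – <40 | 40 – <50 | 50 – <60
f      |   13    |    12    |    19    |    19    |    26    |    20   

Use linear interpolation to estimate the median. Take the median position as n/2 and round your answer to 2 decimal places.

Cumulative frequencies: 13, 25, 44, 63, 89, 109
n = 109; position = n/2 = 54.5.
This falls in the class 30 – <40: L = 30, F = 44, f = 19, h = 10.
Median ≈ 30 + ((54.5 − 44) / 19) × 10 = 35.5263

35.53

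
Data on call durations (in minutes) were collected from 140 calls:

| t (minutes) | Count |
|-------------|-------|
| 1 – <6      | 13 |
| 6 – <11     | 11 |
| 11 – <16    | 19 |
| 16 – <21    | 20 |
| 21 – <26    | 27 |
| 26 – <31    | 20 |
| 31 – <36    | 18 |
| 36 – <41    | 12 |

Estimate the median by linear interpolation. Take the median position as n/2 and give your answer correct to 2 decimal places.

22.30

Cumulative frequencies: 13, 24, 43, 63, 90, 110, 128, 140
n = 140; position = n/2 = 70.
This falls in the class 21 – <26: L = 21, F = 63, f = 27, h = 5.
Median ≈ 21 + ((70 − 63) / 27) × 5 = 22.2963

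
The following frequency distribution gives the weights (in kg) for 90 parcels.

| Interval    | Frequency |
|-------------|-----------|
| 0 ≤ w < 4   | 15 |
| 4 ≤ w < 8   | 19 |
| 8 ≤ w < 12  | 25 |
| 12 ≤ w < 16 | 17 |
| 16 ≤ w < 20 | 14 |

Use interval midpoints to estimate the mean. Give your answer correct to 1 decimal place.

Midpoints: 2, 6, 10, 14, 18
Σfm = 15×2 + 19×6 + 25×10 + 17×14 + 14×18 = 884
n = Σf = 90
Mean = 884 / 90 = 9.8222

9.8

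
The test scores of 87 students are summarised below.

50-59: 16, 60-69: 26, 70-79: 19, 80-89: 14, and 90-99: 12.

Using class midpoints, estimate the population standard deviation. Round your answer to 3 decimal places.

Midpoints: 54.5, 64.5, 74.5, 84.5, 94.5
n = 87, Σfm = 6281.5, mean = 72.2011
Σfm² = 468271.75
Σf(m − x̄)² = Σfm² − (Σfm)²/n = 468271.75 − 6281.5²/87 = 14740.2299
Population variance = 14740.2299 / 87 = 169.4279
Standard deviation = √169.4279 = 13.0164

13.016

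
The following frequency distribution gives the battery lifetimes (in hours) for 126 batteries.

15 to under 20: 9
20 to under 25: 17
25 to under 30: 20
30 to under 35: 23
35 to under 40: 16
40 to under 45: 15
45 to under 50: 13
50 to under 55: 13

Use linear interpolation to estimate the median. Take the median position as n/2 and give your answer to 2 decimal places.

33.70

Cumulative frequencies: 9, 26, 46, 69, 85, 100, 113, 126
n = 126; position = n/2 = 63.
This falls in the class 30 to under 35: L = 30, F = 46, f = 23, h = 5.
Median ≈ 30 + ((63 − 46) / 23) × 5 = 33.6957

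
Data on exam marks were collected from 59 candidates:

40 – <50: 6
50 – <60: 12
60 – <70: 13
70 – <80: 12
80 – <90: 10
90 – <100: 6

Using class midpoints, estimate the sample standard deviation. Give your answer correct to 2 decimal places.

15.00

Midpoints: 45, 55, 65, 75, 85, 95
n = 59, Σfm = 4095, mean = 69.4068
Σfm² = 297275
Σf(m − x̄)² = Σfm² − (Σfm)²/n = 297275 − 4095²/59 = 13054.2373
Sample variance = 13054.2373 / 58 = 225.0731
Standard deviation = √225.0731 = 15.0024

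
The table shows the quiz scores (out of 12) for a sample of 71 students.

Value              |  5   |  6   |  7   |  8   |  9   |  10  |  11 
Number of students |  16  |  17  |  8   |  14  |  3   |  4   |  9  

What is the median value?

7

Cumulative frequencies: 16, 33, 41, 55, 58, 62, 71
n = 71, so the median is the value in position (n+1)/2 = 36.
Position 36 falls at value 7.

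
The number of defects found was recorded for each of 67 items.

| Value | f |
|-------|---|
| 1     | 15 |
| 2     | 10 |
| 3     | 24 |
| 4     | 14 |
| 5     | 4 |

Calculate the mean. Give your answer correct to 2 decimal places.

Values: 1, 2, 3, 4, 5
Σfx = 15×1 + 10×2 + 24×3 + 14×4 + 4×5 = 183
n = Σf = 67
Mean = 183 / 67 = 2.7313

2.73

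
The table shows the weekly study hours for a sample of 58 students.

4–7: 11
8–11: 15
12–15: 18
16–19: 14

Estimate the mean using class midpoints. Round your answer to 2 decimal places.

Midpoints: 5.5, 9.5, 13.5, 17.5
Σfm = 11×5.5 + 15×9.5 + 18×13.5 + 14×17.5 = 691
n = Σf = 58
Mean = 691 / 58 = 11.9138

11.91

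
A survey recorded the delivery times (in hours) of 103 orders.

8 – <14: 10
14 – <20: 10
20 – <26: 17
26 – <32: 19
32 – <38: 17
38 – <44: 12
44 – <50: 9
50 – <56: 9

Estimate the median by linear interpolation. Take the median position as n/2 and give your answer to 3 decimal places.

30.579

Cumulative frequencies: 10, 20, 37, 56, 73, 85, 94, 103
n = 103; position = n/2 = 51.5.
This falls in the class 26 – <32: L = 26, F = 37, f = 19, h = 6.
Median ≈ 26 + ((51.5 − 37) / 19) × 6 = 30.5789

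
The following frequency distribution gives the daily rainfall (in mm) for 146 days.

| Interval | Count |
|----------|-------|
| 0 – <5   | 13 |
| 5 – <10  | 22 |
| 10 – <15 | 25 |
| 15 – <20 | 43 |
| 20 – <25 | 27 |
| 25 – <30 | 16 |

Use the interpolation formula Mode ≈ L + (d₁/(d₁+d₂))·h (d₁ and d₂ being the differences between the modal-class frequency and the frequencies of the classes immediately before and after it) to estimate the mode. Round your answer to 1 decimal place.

Modal class: 15 – <20 (highest frequency 43).
d₁ = 43 − 25 = 18, d₂ = 43 − 27 = 16
Mode ≈ 15 + (18/(18+16)) × 5 = 15 + 2.6471 = 17.6471

17.6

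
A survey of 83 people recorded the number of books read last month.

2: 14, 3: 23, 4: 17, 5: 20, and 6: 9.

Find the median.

Cumulative frequencies: 14, 37, 54, 74, 83
n = 83, so the median is the value in position (n+1)/2 = 42.
Position 42 falls at value 4.

4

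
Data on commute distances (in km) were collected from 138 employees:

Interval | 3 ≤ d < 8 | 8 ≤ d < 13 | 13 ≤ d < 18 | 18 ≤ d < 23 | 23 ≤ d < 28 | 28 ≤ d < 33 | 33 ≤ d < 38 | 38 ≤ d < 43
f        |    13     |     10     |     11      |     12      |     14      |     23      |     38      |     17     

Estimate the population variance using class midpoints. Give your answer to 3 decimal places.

Midpoints: 5.5, 10.5, 15.5, 20.5, 25.5, 30.5, 35.5, 40.5
n = 138, Σfm = 3689, mean = 26.7319
Σfm² = 115454.5
Σf(m − x̄)² = Σfm² − (Σfm)²/n = 115454.5 − 3689²/138 = 16840.5797
Population variance = 16840.5797 / 138 = 122.0332

122.033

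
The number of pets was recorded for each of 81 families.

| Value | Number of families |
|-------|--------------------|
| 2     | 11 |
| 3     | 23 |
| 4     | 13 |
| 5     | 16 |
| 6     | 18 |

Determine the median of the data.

4

Cumulative frequencies: 11, 34, 47, 63, 81
n = 81, so the median is the value in position (n+1)/2 = 41.
Position 41 falls at value 4.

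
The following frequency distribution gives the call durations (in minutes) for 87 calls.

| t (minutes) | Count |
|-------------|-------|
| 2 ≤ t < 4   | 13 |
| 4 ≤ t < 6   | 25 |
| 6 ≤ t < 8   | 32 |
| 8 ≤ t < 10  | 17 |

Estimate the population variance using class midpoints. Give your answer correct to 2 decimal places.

3.71

Midpoints: 3, 5, 7, 9
n = 87, Σfm = 541, mean = 6.2184
Σfm² = 3687
Σf(m − x̄)² = Σfm² − (Σfm)²/n = 3687 − 541²/87 = 322.8506
Population variance = 322.8506 / 87 = 3.7109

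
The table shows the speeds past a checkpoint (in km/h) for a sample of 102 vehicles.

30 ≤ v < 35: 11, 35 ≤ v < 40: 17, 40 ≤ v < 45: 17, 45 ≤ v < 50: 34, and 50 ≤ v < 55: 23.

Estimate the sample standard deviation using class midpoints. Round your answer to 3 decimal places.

6.497

Midpoints: 32.5, 37.5, 42.5, 47.5, 52.5
n = 102, Σfm = 4540, mean = 44.5098
Σfm² = 206337.5
Σf(m − x̄)² = Σfm² − (Σfm)²/n = 206337.5 − 4540²/102 = 4262.9902
Sample variance = 4262.9902 / 101 = 42.2078
Standard deviation = √42.2078 = 6.4968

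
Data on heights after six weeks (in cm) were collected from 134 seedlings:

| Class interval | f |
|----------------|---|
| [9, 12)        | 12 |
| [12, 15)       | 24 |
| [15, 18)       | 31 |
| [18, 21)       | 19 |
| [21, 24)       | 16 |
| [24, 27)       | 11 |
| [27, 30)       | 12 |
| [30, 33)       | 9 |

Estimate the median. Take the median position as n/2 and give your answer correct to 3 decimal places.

18.000

Cumulative frequencies: 12, 36, 67, 86, 102, 113, 125, 134
n = 134; position = n/2 = 67.
This falls in the class [15, 18): L = 15, F = 36, f = 31, h = 3.
Median ≈ 15 + ((67 − 36) / 31) × 3 = 18.0000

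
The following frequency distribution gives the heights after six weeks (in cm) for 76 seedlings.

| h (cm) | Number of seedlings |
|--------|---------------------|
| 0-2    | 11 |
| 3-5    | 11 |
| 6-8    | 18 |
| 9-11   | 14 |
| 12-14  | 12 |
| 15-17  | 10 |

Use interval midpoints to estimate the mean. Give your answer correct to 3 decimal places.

8.382

Midpoints: 1, 4, 7, 10, 13, 16
Σfm = 11×1 + 11×4 + 18×7 + 14×10 + 12×13 + 10×16 = 637
n = Σf = 76
Mean = 637 / 76 = 8.3816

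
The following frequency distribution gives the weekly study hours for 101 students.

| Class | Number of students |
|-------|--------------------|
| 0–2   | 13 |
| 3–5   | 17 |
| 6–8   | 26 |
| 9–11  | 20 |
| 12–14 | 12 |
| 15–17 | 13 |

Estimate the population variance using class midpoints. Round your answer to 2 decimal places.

21.22

Midpoints: 1, 4, 7, 10, 13, 16
n = 101, Σfm = 827, mean = 8.1881
Σfm² = 8915
Σf(m − x̄)² = Σfm² − (Σfm)²/n = 8915 − 827²/101 = 2143.4257
Population variance = 2143.4257 / 101 = 21.2220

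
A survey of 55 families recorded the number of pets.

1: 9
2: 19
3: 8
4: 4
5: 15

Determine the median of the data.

Cumulative frequencies: 9, 28, 36, 40, 55
n = 55, so the median is the value in position (n+1)/2 = 28.
Position 28 falls at value 2.

2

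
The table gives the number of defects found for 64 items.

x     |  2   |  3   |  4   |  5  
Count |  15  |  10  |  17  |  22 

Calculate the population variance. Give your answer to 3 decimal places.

Values: 2, 3, 4, 5
n = 64, Σfx = 238, mean = 3.7188
Σfx² = 972
Σf(x − x̄)² = Σfx² − (Σfx)²/n = 972 − 238²/64 = 86.9375
Population variance = 86.9375 / 64 = 1.3584

1.358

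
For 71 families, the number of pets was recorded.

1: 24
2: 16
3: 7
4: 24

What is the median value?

2

Cumulative frequencies: 24, 40, 47, 71
n = 71, so the median is the value in position (n+1)/2 = 36.
Position 36 falls at value 2.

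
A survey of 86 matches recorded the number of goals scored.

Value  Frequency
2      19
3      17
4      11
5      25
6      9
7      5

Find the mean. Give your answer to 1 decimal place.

4.0

Values: 2, 3, 4, 5, 6, 7
Σfx = 19×2 + 17×3 + 11×4 + 25×5 + 9×6 + 5×7 = 347
n = Σf = 86
Mean = 347 / 86 = 4.0349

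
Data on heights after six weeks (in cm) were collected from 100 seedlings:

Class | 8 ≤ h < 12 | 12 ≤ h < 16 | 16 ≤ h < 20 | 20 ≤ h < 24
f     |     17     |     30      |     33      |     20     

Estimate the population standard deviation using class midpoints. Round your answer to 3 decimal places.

Midpoints: 10, 14, 18, 22
n = 100, Σfm = 1624, mean = 16.2400
Σfm² = 27952
Σf(m − x̄)² = Σfm² − (Σfm)²/n = 27952 − 1624²/100 = 1578.2400
Population variance = 1578.2400 / 100 = 15.7824
Standard deviation = √15.7824 = 3.9727

3.973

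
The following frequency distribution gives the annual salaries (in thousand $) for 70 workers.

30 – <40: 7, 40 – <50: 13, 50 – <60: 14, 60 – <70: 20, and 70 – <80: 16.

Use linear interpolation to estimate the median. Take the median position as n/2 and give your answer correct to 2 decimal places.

Cumulative frequencies: 7, 20, 34, 54, 70
n = 70; position = n/2 = 35.
This falls in the class 60 – <70: L = 60, F = 34, f = 20, h = 10.
Median ≈ 60 + ((35 − 34) / 20) × 10 = 60.5000

60.50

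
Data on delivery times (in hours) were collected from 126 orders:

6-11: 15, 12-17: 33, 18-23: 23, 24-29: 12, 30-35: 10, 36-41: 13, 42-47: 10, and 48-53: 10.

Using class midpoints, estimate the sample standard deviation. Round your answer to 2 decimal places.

13.10

Midpoints: 8.5, 14.5, 20.5, 26.5, 32.5, 38.5, 44.5, 50.5
n = 126, Σfm = 3171, mean = 25.1667
Σfm² = 101251.5
Σf(m − x̄)² = Σfm² − (Σfm)²/n = 101251.5 − 3171²/126 = 21448.0000
Sample variance = 21448.0000 / 125 = 171.5840
Standard deviation = √171.5840 = 13.0990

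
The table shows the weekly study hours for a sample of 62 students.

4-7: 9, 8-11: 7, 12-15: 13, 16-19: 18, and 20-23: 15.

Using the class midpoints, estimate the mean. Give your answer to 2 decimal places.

Midpoints: 5.5, 9.5, 13.5, 17.5, 21.5
Σfm = 9×5.5 + 7×9.5 + 13×13.5 + 18×17.5 + 15×21.5 = 929
n = Σf = 62
Mean = 929 / 62 = 14.9839

14.98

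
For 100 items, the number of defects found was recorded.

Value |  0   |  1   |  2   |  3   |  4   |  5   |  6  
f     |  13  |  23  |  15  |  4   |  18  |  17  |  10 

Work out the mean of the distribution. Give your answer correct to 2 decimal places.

2.82

Values: 0, 1, 2, 3, 4, 5, 6
Σfx = 13×0 + 23×1 + 15×2 + 4×3 + 18×4 + 17×5 + 10×6 = 282
n = Σf = 100
Mean = 282 / 100 = 2.8200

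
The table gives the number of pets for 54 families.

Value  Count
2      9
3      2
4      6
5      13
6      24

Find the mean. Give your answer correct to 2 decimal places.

Values: 2, 3, 4, 5, 6
Σfx = 9×2 + 2×3 + 6×4 + 13×5 + 24×6 = 257
n = Σf = 54
Mean = 257 / 54 = 4.7593

4.76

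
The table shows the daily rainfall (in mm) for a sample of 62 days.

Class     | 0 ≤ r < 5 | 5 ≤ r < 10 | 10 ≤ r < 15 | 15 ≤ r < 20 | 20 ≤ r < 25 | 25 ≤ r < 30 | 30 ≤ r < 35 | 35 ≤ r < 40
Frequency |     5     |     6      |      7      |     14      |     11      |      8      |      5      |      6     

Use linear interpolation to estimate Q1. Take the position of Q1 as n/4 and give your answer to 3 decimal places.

Cumulative frequencies: 5, 11, 18, 32, 43, 51, 56, 62
n = 62; position = n/4 = 15.5.
This falls in the class 10 ≤ r < 15: L = 10, F = 11, f = 7, h = 5.
Lower quartile ≈ 10 + ((15.5 − 11) / 7) × 5 = 13.2143

13.214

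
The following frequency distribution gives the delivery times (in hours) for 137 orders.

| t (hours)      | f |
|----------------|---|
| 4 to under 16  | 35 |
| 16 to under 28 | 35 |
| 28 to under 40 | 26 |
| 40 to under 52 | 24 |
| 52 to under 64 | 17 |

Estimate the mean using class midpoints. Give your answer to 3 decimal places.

29.883

Midpoints: 10, 22, 34, 46, 58
Σfm = 35×10 + 35×22 + 26×34 + 24×46 + 17×58 = 4094
n = Σf = 137
Mean = 4094 / 137 = 29.8832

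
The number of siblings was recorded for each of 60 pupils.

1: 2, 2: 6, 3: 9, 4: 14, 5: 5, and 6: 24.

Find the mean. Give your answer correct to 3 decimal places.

4.433

Values: 1, 2, 3, 4, 5, 6
Σfx = 2×1 + 6×2 + 9×3 + 14×4 + 5×5 + 24×6 = 266
n = Σf = 60
Mean = 266 / 60 = 4.4333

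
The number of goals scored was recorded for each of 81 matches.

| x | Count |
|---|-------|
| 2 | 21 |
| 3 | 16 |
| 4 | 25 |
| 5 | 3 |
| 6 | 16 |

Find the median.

Cumulative frequencies: 21, 37, 62, 65, 81
n = 81, so the median is the value in position (n+1)/2 = 41.
Position 41 falls at value 4.

4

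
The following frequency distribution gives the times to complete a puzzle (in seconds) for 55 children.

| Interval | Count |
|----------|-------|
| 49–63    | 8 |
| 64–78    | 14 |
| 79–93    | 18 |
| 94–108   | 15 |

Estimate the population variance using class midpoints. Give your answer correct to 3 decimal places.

232.810

Midpoints: 56, 71, 86, 101
n = 55, Σfm = 4505, mean = 81.9091
Σfm² = 381805
Σf(m − x̄)² = Σfm² − (Σfm)²/n = 381805 − 4505²/55 = 12804.5455
Population variance = 12804.5455 / 55 = 232.8099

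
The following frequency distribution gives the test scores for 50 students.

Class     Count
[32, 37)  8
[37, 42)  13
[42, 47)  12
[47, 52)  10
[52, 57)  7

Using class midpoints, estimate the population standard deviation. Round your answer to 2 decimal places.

6.42

Midpoints: 34.5, 39.5, 44.5, 49.5, 54.5
n = 50, Σfm = 2200, mean = 44.0000
Σfm² = 98862.5
Σf(m − x̄)² = Σfm² − (Σfm)²/n = 98862.5 − 2200²/50 = 2062.5000
Population variance = 2062.5000 / 50 = 41.2500
Standard deviation = √41.2500 = 6.4226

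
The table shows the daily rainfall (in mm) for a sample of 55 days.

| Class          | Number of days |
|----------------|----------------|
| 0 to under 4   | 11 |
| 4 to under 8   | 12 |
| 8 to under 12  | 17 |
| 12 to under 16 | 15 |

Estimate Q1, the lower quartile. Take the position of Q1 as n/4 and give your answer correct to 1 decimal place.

4.9

Cumulative frequencies: 11, 23, 40, 55
n = 55; position = n/4 = 13.75.
This falls in the class 4 to under 8: L = 4, F = 11, f = 12, h = 4.
Lower quartile ≈ 4 + ((13.75 − 11) / 12) × 4 = 4.9167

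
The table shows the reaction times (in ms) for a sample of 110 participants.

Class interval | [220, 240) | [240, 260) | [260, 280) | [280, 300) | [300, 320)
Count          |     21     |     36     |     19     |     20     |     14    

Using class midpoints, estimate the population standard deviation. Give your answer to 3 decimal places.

26.134

Midpoints: 230, 250, 270, 290, 310
n = 110, Σfm = 29100, mean = 264.5455
Σfm² = 7773400
Σf(m − x̄)² = Σfm² − (Σfm)²/n = 7773400 − 29100²/110 = 75127.2727
Population variance = 75127.2727 / 110 = 682.9752
Standard deviation = √682.9752 = 26.1338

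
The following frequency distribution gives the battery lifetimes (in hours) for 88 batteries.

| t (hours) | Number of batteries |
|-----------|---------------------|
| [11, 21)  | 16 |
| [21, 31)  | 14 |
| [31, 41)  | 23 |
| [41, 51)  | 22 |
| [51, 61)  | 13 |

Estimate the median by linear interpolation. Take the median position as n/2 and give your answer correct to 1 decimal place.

37.1

Cumulative frequencies: 16, 30, 53, 75, 88
n = 88; position = n/2 = 44.
This falls in the class [31, 41): L = 31, F = 30, f = 23, h = 10.
Median ≈ 31 + ((44 − 30) / 23) × 10 = 37.0870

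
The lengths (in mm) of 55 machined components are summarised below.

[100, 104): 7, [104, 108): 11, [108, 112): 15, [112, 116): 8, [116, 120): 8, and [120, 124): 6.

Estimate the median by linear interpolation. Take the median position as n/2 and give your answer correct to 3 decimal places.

Cumulative frequencies: 7, 18, 33, 41, 49, 55
n = 55; position = n/2 = 27.5.
This falls in the class [108, 112): L = 108, F = 18, f = 15, h = 4.
Median ≈ 108 + ((27.5 − 18) / 15) × 4 = 110.5333

110.533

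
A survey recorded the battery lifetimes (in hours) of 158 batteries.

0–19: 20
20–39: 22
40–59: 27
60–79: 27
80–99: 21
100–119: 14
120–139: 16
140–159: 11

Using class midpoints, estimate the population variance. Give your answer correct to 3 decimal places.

Midpoints: 9.5, 29.5, 49.5, 69.5, 89.5, 109.5, 129.5, 149.5
n = 158, Σfm = 11181, mean = 70.7658
Σfm² = 1067779.5
Σf(m − x̄)² = Σfm² − (Σfm)²/n = 1067779.5 − 11181²/158 = 276546.8354
Population variance = 276546.8354 / 158 = 1750.2964

1750.296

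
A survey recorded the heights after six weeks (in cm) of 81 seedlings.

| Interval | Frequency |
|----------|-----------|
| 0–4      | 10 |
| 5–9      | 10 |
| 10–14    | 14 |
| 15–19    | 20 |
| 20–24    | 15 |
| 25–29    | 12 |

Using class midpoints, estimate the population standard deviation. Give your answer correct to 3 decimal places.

7.843

Midpoints: 2, 7, 12, 17, 22, 27
n = 81, Σfm = 1252, mean = 15.4568
Σfm² = 24334
Σf(m − x̄)² = Σfm² − (Σfm)²/n = 24334 − 1252²/81 = 4982.0988
Population variance = 4982.0988 / 81 = 61.5074
Standard deviation = √61.5074 = 7.8427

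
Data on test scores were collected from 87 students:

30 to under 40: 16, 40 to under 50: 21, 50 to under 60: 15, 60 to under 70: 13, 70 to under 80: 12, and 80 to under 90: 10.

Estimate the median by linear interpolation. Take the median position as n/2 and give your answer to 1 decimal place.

54.3

Cumulative frequencies: 16, 37, 52, 65, 77, 87
n = 87; position = n/2 = 43.5.
This falls in the class 50 to under 60: L = 50, F = 37, f = 15, h = 10.
Median ≈ 50 + ((43.5 − 37) / 15) × 10 = 54.3333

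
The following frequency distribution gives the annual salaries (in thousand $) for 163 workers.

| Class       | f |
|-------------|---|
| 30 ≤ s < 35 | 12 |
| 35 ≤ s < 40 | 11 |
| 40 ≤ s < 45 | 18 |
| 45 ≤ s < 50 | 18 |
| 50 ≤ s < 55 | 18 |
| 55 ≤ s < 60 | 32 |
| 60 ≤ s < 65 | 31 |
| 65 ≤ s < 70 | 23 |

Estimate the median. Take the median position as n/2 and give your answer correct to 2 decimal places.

Cumulative frequencies: 12, 23, 41, 59, 77, 109, 140, 163
n = 163; position = n/2 = 81.5.
This falls in the class 55 ≤ s < 60: L = 55, F = 77, f = 32, h = 5.
Median ≈ 55 + ((81.5 − 77) / 32) × 5 = 55.7031

55.70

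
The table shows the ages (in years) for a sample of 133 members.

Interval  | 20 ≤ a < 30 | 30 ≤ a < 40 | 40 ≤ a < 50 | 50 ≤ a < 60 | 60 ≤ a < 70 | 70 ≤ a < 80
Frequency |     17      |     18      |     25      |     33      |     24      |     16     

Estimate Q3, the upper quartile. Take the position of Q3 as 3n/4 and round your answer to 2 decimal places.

Cumulative frequencies: 17, 35, 60, 93, 117, 133
n = 133; position = 3n/4 = 99.75.
This falls in the class 60 ≤ a < 70: L = 60, F = 93, f = 24, h = 10.
Upper quartile ≈ 60 + ((99.75 − 93) / 24) × 10 = 62.8125

62.81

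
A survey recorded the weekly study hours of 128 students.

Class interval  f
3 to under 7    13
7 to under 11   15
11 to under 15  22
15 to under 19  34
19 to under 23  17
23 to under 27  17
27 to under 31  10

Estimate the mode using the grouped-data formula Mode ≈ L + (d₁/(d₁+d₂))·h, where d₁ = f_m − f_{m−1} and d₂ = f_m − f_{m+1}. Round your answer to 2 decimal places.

Modal class: 15 to under 19 (highest frequency 34).
d₁ = 34 − 22 = 12, d₂ = 34 − 17 = 17
Mode ≈ 15 + (12/(12+17)) × 4 = 15 + 1.6552 = 16.6552

16.66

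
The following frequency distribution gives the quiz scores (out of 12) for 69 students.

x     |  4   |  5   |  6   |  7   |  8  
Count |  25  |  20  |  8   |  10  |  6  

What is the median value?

Cumulative frequencies: 25, 45, 53, 63, 69
n = 69, so the median is the value in position (n+1)/2 = 35.
Position 35 falls at value 5.

5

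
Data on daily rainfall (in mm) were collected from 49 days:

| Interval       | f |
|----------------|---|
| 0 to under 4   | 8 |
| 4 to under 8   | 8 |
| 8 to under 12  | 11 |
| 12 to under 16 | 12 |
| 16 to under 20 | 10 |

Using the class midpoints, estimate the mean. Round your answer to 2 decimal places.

10.65

Midpoints: 2, 6, 10, 14, 18
Σfm = 8×2 + 8×6 + 11×10 + 12×14 + 10×18 = 522
n = Σf = 49
Mean = 522 / 49 = 10.6531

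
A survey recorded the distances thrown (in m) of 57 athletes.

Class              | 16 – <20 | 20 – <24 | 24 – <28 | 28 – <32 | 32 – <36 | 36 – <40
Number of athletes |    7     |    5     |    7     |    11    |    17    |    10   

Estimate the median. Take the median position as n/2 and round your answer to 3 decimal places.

31.455

Cumulative frequencies: 7, 12, 19, 30, 47, 57
n = 57; position = n/2 = 28.5.
This falls in the class 28 – <32: L = 28, F = 19, f = 11, h = 4.
Median ≈ 28 + ((28.5 − 19) / 11) × 4 = 31.4545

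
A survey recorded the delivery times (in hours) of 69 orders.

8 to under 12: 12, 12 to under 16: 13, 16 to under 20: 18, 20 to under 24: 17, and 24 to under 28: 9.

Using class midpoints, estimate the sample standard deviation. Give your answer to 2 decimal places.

5.18

Midpoints: 10, 14, 18, 22, 26
n = 69, Σfm = 1234, mean = 17.8841
Σfm² = 23892
Σf(m − x̄)² = Σfm² − (Σfm)²/n = 23892 − 1234²/69 = 1823.0725
Sample variance = 1823.0725 / 68 = 26.8099
Standard deviation = √26.8099 = 5.1778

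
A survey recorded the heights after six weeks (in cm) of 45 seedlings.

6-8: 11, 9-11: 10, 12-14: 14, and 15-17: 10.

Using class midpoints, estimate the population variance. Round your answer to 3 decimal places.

Midpoints: 7, 10, 13, 16
n = 45, Σfm = 519, mean = 11.5333
Σfm² = 6465
Σf(m − x̄)² = Σfm² − (Σfm)²/n = 6465 − 519²/45 = 479.2000
Population variance = 479.2000 / 45 = 10.6489

10.649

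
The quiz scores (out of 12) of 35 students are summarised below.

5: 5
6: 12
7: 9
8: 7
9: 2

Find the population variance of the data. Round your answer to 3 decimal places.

1.244

Values: 5, 6, 7, 8, 9
n = 35, Σfx = 234, mean = 6.6857
Σfx² = 1608
Σf(x − x̄)² = Σfx² − (Σfx)²/n = 1608 − 234²/35 = 43.5429
Population variance = 43.5429 / 35 = 1.2441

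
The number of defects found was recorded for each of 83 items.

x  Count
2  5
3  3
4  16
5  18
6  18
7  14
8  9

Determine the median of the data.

Cumulative frequencies: 5, 8, 24, 42, 60, 74, 83
n = 83, so the median is the value in position (n+1)/2 = 42.
Position 42 falls at value 5.

5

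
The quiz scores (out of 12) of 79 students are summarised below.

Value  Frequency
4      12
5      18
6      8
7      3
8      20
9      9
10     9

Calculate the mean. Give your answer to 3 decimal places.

Values: 4, 5, 6, 7, 8, 9, 10
Σfx = 12×4 + 18×5 + 8×6 + 3×7 + 20×8 + 9×9 + 9×10 = 538
n = Σf = 79
Mean = 538 / 79 = 6.8101

6.810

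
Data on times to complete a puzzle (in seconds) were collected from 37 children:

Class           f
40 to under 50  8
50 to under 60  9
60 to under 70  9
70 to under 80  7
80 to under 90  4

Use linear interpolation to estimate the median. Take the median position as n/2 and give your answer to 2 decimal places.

Cumulative frequencies: 8, 17, 26, 33, 37
n = 37; position = n/2 = 18.5.
This falls in the class 60 to under 70: L = 60, F = 17, f = 9, h = 10.
Median ≈ 60 + ((18.5 − 17) / 9) × 10 = 61.6667

61.67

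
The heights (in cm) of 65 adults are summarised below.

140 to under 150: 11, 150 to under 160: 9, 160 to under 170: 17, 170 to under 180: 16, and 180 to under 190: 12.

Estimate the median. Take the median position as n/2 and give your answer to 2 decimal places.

167.35

Cumulative frequencies: 11, 20, 37, 53, 65
n = 65; position = n/2 = 32.5.
This falls in the class 160 to under 170: L = 160, F = 20, f = 17, h = 10.
Median ≈ 160 + ((32.5 − 20) / 17) × 10 = 167.3529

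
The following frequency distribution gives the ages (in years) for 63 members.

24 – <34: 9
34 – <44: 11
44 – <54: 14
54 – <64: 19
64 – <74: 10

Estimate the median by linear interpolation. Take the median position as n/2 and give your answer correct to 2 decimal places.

52.21

Cumulative frequencies: 9, 20, 34, 53, 63
n = 63; position = n/2 = 31.5.
This falls in the class 44 – <54: L = 44, F = 20, f = 14, h = 10.
Median ≈ 44 + ((31.5 − 20) / 14) × 10 = 52.2143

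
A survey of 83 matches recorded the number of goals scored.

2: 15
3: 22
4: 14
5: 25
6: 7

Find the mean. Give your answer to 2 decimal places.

3.84

Values: 2, 3, 4, 5, 6
Σfx = 15×2 + 22×3 + 14×4 + 25×5 + 7×6 = 319
n = Σf = 83
Mean = 319 / 83 = 3.8434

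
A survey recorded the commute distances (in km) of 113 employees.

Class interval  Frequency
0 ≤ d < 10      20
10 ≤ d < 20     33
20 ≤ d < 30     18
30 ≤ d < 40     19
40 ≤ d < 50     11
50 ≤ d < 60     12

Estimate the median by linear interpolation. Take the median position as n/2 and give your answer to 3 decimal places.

Cumulative frequencies: 20, 53, 71, 90, 101, 113
n = 113; position = n/2 = 56.5.
This falls in the class 20 ≤ d < 30: L = 20, F = 53, f = 18, h = 10.
Median ≈ 20 + ((56.5 − 53) / 18) × 10 = 21.9444

21.944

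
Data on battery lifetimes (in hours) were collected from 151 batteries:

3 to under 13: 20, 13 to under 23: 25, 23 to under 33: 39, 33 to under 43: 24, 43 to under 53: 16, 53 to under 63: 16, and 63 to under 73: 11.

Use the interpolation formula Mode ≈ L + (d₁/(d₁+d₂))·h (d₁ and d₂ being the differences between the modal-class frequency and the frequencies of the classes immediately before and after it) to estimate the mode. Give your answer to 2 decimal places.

27.83

Modal class: 23 to under 33 (highest frequency 39).
d₁ = 39 − 25 = 14, d₂ = 39 − 24 = 15
Mode ≈ 23 + (14/(14+15)) × 10 = 23 + 4.8276 = 27.8276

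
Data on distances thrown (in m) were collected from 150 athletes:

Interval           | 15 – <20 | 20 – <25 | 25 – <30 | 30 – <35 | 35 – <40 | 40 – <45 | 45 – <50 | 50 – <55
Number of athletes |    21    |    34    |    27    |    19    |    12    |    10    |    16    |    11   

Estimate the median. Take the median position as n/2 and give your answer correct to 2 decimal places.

28.70

Cumulative frequencies: 21, 55, 82, 101, 113, 123, 139, 150
n = 150; position = n/2 = 75.
This falls in the class 25 – <30: L = 25, F = 55, f = 27, h = 5.
Median ≈ 25 + ((75 − 55) / 27) × 5 = 28.7037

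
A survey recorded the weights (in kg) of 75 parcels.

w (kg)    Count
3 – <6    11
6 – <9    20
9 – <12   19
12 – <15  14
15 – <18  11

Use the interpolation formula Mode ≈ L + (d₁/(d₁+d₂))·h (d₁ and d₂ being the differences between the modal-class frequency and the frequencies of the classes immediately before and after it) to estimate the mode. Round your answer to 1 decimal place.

Modal class: 6 – <9 (highest frequency 20).
d₁ = 20 − 11 = 9, d₂ = 20 − 19 = 1
Mode ≈ 6 + (9/(9+1)) × 3 = 6 + 2.7000 = 8.7000

8.7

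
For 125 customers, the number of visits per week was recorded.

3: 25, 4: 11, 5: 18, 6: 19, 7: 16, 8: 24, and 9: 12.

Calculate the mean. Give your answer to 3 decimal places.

Values: 3, 4, 5, 6, 7, 8, 9
Σfx = 25×3 + 11×4 + 18×5 + 19×6 + 16×7 + 24×8 + 12×9 = 735
n = Σf = 125
Mean = 735 / 125 = 5.8800

5.880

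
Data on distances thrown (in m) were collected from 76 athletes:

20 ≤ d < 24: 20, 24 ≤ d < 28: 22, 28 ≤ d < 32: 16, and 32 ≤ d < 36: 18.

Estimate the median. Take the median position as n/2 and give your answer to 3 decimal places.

27.273

Cumulative frequencies: 20, 42, 58, 76
n = 76; position = n/2 = 38.
This falls in the class 24 ≤ d < 28: L = 24, F = 20, f = 22, h = 4.
Median ≈ 24 + ((38 − 20) / 22) × 4 = 27.2727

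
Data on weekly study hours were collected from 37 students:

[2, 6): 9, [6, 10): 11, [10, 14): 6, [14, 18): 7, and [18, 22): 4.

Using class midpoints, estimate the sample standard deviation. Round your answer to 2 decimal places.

5.36

Midpoints: 4, 8, 12, 16, 20
n = 37, Σfm = 388, mean = 10.4865
Σfm² = 5104
Σf(m − x̄)² = Σfm² − (Σfm)²/n = 5104 − 388²/37 = 1035.2432
Sample variance = 1035.2432 / 36 = 28.7568
Standard deviation = √28.7568 = 5.3625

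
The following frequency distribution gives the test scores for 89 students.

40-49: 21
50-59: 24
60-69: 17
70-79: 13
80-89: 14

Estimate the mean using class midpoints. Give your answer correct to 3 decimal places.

61.691

Midpoints: 44.5, 54.5, 64.5, 74.5, 84.5
Σfm = 21×44.5 + 24×54.5 + 17×64.5 + 13×74.5 + 14×84.5 = 5490.5
n = Σf = 89
Mean = 5490.5 / 89 = 61.6910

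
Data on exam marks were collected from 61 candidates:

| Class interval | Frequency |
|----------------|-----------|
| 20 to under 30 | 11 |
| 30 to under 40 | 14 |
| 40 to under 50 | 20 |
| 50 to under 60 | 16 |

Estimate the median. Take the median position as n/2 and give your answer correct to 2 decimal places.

Cumulative frequencies: 11, 25, 45, 61
n = 61; position = n/2 = 30.5.
This falls in the class 40 to under 50: L = 40, F = 25, f = 20, h = 10.
Median ≈ 40 + ((30.5 − 25) / 20) × 10 = 42.7500

42.75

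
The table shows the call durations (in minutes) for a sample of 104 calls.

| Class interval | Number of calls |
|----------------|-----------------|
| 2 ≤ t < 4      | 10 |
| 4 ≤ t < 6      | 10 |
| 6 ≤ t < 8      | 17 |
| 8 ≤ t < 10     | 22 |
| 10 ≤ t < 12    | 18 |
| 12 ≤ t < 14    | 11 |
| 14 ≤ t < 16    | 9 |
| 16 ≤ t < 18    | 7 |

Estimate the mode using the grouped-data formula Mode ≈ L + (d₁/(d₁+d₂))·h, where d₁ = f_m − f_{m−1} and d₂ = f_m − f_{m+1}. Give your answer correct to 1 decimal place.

Modal class: 8 ≤ t < 10 (highest frequency 22).
d₁ = 22 − 17 = 5, d₂ = 22 − 18 = 4
Mode ≈ 8 + (5/(5+4)) × 2 = 8 + 1.1111 = 9.1111

9.1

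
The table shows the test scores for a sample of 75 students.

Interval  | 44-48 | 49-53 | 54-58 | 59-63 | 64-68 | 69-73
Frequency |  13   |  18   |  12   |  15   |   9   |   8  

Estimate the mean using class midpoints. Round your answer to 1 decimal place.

56.9

Midpoints: 46, 51, 56, 61, 66, 71
Σfm = 13×46 + 18×51 + 12×56 + 15×61 + 9×66 + 8×71 = 4265
n = Σf = 75
Mean = 4265 / 75 = 56.8667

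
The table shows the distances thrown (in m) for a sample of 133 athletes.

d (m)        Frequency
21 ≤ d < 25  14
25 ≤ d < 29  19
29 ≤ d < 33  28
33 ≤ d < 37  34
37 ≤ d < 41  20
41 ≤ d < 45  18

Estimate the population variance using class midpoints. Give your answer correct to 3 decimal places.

Midpoints: 23, 27, 31, 35, 39, 43
n = 133, Σfm = 4447, mean = 33.4361
Σfm² = 153517
Σf(m − x̄)² = Σfm² − (Σfm)²/n = 153517 − 4447²/133 = 4826.7068
Population variance = 4826.7068 / 133 = 36.2910

36.291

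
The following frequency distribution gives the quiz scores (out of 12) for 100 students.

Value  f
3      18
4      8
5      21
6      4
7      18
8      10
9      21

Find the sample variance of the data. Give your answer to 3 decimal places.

4.657

Values: 3, 4, 5, 6, 7, 8, 9
n = 100, Σfx = 610, mean = 6.1000
Σfx² = 4182
Σf(x − x̄)² = Σfx² − (Σfx)²/n = 4182 − 610²/100 = 461.0000
Sample variance = 461.0000 / 99 = 4.6566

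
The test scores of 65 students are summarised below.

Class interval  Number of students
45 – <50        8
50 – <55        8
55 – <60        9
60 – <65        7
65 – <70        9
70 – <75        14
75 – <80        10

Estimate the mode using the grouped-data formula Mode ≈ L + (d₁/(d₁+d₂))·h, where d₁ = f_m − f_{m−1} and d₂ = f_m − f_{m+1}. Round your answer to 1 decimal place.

Modal class: 70 – <75 (highest frequency 14).
d₁ = 14 − 9 = 5, d₂ = 14 − 10 = 4
Mode ≈ 70 + (5/(5+4)) × 5 = 70 + 2.7778 = 72.7778

72.8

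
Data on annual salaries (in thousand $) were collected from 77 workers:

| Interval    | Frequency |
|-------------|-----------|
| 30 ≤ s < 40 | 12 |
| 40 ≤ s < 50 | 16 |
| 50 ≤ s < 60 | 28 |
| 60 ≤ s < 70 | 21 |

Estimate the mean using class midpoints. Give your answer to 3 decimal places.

52.532

Midpoints: 35, 45, 55, 65
Σfm = 12×35 + 16×45 + 28×55 + 21×65 = 4045
n = Σf = 77
Mean = 4045 / 77 = 52.5325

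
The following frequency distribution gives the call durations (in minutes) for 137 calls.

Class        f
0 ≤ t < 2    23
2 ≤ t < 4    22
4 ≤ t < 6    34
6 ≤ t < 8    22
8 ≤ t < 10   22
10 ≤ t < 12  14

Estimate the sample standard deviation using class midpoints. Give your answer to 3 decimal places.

3.154

Midpoints: 1, 3, 5, 7, 9, 11
n = 137, Σfm = 765, mean = 5.5839
Σfm² = 5625
Σf(m − x̄)² = Σfm² − (Σfm)²/n = 5625 − 765²/137 = 1353.2847
Sample variance = 1353.2847 / 136 = 9.9506
Standard deviation = √9.9506 = 3.1545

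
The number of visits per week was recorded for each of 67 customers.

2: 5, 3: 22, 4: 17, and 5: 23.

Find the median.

4

Cumulative frequencies: 5, 27, 44, 67
n = 67, so the median is the value in position (n+1)/2 = 34.
Position 34 falls at value 4.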